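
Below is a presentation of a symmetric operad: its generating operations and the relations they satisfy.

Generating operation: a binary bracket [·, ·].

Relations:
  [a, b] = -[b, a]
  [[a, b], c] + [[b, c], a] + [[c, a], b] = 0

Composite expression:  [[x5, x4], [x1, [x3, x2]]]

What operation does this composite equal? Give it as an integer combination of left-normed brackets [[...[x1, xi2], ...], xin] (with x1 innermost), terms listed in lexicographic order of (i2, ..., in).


-[[[[x1, x2], x3], x4], x5] + [[[[x1, x2], x3], x5], x4] + [[[[x1, x3], x2], x4], x5] - [[[[x1, x3], x2], x5], x4]


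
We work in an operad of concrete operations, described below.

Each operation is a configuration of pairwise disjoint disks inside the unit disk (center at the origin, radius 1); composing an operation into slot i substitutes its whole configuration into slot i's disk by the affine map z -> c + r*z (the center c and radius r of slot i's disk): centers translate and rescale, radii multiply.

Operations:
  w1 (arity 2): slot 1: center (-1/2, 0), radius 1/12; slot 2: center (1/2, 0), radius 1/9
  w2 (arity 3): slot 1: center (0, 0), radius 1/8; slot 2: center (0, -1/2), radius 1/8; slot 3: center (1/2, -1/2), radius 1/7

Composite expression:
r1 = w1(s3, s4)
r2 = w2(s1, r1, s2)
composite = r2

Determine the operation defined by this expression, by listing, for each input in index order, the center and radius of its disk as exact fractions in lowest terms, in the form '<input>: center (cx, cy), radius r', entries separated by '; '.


Follow each s-input down from w2: c' goes to c + r*c', radius to r*r'.
input s1: composing its 1 substitution step yields center (0, 0), radius 1/8
input s3: composing its 2 substitution steps yields center (-1/16, -1/2), radius 1/96
input s4: composing its 2 substitution steps yields center (1/16, -1/2), radius 1/72
input s2: composing its 1 substitution step yields center (1/2, -1/2), radius 1/7

s1: center (0, 0), radius 1/8; s2: center (1/2, -1/2), radius 1/7; s3: center (-1/16, -1/2), radius 1/96; s4: center (1/16, -1/2), radius 1/72


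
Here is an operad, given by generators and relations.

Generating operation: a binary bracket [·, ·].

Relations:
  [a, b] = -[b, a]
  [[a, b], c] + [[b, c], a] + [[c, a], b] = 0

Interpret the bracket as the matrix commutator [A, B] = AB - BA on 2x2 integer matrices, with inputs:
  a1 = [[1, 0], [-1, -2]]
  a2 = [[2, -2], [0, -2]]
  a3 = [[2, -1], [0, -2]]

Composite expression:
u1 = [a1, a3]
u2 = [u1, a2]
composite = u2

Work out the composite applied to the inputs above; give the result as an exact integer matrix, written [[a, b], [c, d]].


[[-8, 16], [-16, 8]]


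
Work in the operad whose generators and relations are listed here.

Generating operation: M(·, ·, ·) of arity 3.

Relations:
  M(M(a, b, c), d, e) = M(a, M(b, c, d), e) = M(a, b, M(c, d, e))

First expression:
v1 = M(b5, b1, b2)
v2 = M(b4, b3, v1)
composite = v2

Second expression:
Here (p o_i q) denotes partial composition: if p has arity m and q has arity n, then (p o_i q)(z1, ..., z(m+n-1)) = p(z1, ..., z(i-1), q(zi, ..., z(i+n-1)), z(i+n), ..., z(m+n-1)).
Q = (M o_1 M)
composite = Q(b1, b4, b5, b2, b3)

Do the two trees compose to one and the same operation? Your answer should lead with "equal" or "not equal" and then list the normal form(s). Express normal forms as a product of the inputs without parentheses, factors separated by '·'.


not equal — first b4 · b3 · b5 · b1 · b2, second b1 · b4 · b5 · b2 · b3


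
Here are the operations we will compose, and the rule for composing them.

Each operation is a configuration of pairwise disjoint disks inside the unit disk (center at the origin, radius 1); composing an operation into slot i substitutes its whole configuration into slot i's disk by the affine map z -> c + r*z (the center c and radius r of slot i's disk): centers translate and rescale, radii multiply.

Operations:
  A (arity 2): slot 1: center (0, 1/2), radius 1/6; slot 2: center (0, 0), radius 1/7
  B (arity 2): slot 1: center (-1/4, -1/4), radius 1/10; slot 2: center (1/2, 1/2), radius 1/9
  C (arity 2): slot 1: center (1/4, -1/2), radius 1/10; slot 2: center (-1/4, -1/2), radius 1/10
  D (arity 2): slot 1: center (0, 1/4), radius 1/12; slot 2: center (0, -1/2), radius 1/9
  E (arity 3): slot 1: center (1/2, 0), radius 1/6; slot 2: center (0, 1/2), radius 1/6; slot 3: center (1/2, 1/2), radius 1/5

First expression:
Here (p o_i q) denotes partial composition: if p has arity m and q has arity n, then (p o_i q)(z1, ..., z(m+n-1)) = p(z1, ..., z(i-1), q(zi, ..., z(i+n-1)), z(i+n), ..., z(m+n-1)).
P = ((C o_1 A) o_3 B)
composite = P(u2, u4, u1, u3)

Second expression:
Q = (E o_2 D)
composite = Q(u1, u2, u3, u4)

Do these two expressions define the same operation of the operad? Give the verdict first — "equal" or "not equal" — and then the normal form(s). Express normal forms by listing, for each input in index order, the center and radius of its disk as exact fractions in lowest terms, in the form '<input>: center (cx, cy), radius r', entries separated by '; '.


The first expression reduces to u1: center (-11/40, -21/40), radius 1/100; u2: center (1/4, -9/20), radius 1/60; u3: center (-1/5, -9/20), radius 1/90; u4: center (1/4, -1/2), radius 1/70
The second expression reduces to u1: center (1/2, 0), radius 1/6; u2: center (0, 13/24), radius 1/72; u3: center (0, 5/12), radius 1/54; u4: center (1/2, 1/2), radius 1/5
Distinct normal forms: not equal.

not equal: they reduce to u1: center (-11/40, -21/40), radius 1/100; u2: center (1/4, -9/20), radius 1/60; u3: center (-1/5, -9/20), radius 1/90; u4: center (1/4, -1/2), radius 1/70 and u1: center (1/2, 0), radius 1/6; u2: center (0, 13/24), radius 1/72; u3: center (0, 5/12), radius 1/54; u4: center (1/2, 1/2), radius 1/5


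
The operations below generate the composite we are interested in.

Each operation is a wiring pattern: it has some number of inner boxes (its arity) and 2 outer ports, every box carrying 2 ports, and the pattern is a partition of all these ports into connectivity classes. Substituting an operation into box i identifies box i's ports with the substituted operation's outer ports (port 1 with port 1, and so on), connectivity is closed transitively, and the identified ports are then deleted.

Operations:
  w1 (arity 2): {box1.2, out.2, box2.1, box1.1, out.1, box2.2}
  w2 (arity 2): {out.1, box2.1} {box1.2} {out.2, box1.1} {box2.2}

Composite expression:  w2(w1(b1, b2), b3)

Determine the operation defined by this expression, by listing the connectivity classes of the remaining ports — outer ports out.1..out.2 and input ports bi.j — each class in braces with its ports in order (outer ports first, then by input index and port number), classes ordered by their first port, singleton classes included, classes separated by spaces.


{out.1, b3.1} {out.2, b1.1, b1.2, b2.1, b2.2} {b3.2}

Treat the ports identified at w2 as solder joints: merge, then drop.
w1 over (b1, b2) gives {out.1, out.2, b1.1, b1.2, b2.1, b2.2}, out.j being that stage's outer ports
w2 over (b1, b2, b3) gives {out.1, b3.1} {out.2, b1.1, b1.2, b2.1, b2.2} {b3.2}, out.j being that stage's outer ports


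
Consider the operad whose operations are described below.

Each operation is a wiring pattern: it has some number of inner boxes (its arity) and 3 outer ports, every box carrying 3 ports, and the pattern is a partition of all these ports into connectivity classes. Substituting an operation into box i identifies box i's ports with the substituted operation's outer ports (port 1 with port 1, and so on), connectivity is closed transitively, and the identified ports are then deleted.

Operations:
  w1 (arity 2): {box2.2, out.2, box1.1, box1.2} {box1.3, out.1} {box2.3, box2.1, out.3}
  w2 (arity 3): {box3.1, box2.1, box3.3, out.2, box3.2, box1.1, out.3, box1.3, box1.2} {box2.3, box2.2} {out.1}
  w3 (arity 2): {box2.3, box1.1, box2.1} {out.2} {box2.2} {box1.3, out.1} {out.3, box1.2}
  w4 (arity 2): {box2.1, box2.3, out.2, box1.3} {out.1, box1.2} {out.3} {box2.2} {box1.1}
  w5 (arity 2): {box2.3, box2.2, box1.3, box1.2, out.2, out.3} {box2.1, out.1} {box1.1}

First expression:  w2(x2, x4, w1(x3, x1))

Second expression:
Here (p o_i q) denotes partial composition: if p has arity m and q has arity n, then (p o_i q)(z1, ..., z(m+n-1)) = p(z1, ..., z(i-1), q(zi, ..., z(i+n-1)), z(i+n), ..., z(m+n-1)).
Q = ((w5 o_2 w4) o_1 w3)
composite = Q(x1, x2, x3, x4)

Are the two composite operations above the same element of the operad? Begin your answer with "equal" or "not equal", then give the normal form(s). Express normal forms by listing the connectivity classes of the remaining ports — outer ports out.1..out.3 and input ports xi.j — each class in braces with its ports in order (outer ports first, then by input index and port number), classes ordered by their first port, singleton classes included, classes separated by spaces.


not equal: they reduce to {out.1} {out.2, out.3, x1.1, x1.2, x1.3, x2.1, x2.2, x2.3, x3.1, x3.2, x3.3, x4.1} {x4.2, x4.3} and {out.1, x3.2} {out.2, out.3, x1.2, x3.3, x4.1, x4.3} {x1.1, x2.1, x2.3} {x1.3} {x2.2} {x3.1} {x4.2}

Normal form of the first expression: {out.1} {out.2, out.3, x1.1, x1.2, x1.3, x2.1, x2.2, x2.3, x3.1, x3.2, x3.3, x4.1} {x4.2, x4.3}
Normal form of the second expression: {out.1, x3.2} {out.2, out.3, x1.2, x3.3, x4.1, x4.3} {x1.1, x2.1, x2.3} {x1.3} {x2.2} {x3.1} {x4.2}
Different reductions; not equal.


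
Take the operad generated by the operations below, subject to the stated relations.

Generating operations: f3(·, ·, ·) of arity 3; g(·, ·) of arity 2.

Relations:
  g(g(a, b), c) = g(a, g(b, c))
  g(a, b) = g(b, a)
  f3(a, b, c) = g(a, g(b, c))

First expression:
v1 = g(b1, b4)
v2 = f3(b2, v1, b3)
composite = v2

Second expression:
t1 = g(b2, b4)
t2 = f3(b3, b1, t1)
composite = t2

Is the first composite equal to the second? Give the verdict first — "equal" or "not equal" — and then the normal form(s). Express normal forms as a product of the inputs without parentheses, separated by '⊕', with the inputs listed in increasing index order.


equal; both compose to b1 ⊕ b2 ⊕ b3 ⊕ b4

The first expression, normalized: b1 ⊕ b2 ⊕ b3 ⊕ b4
The second expression, normalized: b1 ⊕ b2 ⊕ b3 ⊕ b4
One common form — equal.


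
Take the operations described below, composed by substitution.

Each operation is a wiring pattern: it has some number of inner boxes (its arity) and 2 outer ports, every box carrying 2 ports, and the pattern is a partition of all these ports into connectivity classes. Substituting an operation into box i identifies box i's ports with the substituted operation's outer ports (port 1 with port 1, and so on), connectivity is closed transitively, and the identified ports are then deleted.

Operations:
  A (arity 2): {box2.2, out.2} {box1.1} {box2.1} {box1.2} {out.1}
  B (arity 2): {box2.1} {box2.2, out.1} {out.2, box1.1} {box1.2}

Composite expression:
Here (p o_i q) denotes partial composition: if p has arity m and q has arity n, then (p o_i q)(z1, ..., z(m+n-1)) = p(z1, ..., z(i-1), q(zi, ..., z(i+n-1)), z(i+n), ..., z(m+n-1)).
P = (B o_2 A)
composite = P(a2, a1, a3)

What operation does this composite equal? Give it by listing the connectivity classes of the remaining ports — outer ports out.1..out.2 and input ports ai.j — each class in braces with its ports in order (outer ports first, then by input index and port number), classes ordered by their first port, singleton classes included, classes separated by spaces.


{out.1, a3.2} {out.2, a2.1} {a1.1} {a1.2} {a2.2} {a3.1}

After gluing at B, chains via deleted ports link the a-ports.
composing A on (a1, a3), with out.j its own outer ports: {out.1} {out.2, a3.2} {a1.1} {a1.2} {a3.1}
composing B on (a2, a1, a3), with out.j its own outer ports: {out.1, a3.2} {out.2, a2.1} {a1.1} {a1.2} {a2.2} {a3.1}


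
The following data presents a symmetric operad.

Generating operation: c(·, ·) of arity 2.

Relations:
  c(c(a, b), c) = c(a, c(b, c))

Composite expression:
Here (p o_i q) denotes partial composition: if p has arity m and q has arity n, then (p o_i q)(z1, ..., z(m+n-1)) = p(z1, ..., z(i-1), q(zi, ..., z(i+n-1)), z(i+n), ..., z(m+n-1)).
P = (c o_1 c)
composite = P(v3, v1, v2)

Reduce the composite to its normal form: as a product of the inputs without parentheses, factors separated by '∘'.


v3 ∘ v1 ∘ v2


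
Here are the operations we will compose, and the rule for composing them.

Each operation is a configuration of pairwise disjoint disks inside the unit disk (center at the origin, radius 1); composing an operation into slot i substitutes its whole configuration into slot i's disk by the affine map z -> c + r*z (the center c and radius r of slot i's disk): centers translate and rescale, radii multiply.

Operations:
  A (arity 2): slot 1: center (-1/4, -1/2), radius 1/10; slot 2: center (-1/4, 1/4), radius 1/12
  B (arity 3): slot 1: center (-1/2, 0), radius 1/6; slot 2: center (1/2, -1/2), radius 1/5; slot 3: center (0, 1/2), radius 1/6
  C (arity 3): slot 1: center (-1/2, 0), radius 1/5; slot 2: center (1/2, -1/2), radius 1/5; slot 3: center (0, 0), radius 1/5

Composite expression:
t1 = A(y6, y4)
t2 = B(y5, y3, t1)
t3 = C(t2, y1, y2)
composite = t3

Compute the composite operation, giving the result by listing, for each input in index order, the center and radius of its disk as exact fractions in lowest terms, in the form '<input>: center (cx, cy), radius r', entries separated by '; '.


y1: center (1/2, -1/2), radius 1/5; y2: center (0, 0), radius 1/5; y3: center (-2/5, -1/10), radius 1/25; y4: center (-61/120, 13/120), radius 1/360; y5: center (-3/5, 0), radius 1/30; y6: center (-61/120, 1/12), radius 1/300

Each y-disk chains the slot maps above it in C; radii multiply.
y5 passes through 2 substitutions, ending at center (-3/5, 0), radius 1/30
y3 passes through 2 substitutions, ending at center (-2/5, -1/10), radius 1/25
y6 passes through 3 substitutions, ending at center (-61/120, 1/12), radius 1/300
y4 passes through 3 substitutions, ending at center (-61/120, 13/120), radius 1/360
y1 passes through 1 substitution, ending at center (1/2, -1/2), radius 1/5
y2 passes through 1 substitution, ending at center (0, 0), radius 1/5


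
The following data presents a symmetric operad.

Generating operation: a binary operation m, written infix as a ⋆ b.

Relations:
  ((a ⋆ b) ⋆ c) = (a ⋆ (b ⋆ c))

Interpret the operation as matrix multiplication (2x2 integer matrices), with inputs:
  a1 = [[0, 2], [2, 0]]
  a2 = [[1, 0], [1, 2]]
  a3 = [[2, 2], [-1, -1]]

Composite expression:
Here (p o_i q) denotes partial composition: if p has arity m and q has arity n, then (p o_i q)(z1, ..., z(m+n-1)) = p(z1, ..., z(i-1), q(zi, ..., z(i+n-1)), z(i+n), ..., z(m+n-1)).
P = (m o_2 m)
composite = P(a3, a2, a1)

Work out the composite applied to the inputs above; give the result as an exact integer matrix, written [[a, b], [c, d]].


[[8, 8], [-4, -4]]

(a2 ⋆ a1) = [[0, 2], [4, 2]]
(a3 ⋆ (a2 ⋆ a1)) = [[8, 8], [-4, -4]]


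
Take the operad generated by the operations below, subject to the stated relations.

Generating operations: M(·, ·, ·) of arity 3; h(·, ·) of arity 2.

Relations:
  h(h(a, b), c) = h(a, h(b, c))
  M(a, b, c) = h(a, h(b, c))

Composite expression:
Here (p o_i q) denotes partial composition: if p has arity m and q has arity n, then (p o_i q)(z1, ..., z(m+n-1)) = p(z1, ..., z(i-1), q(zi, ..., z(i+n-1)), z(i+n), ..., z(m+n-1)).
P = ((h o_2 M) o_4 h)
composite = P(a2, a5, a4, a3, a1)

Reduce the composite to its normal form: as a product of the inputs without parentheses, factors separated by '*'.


All parenthesizations of h agree; list the a-inputs left to right.
h(a3, a1) unparenthesizes to a3 * a1
M(a5, a4, h(a3, a1)) unparenthesizes to a5 * a4 * a3 * a1
h(a2, M(a5, a4, h(a3, a1))) unparenthesizes to a2 * a5 * a4 * a3 * a1

a2 * a5 * a4 * a3 * a1


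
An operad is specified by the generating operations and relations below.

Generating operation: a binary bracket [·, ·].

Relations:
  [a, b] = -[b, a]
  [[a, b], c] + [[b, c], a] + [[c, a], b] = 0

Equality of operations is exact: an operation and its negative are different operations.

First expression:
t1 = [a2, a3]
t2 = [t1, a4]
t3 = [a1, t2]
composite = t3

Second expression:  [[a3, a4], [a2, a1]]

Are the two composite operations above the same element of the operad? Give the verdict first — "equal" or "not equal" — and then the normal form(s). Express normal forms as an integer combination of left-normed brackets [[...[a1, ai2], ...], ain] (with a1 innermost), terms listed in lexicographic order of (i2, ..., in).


not equal — first [[[a1, a2], a3], a4] - [[[a1, a3], a2], a4] - [[[a1, a4], a2], a3] + [[[a1, a4], a3], a2], second [[[a1, a2], a3], a4] - [[[a1, a2], a4], a3]

Normal form of the first expression: [[[a1, a2], a3], a4] - [[[a1, a3], a2], a4] - [[[a1, a4], a2], a3] + [[[a1, a4], a3], a2]
Normal form of the second expression: [[[a1, a2], a3], a4] - [[[a1, a2], a4], a3]
The normal forms differ: not equal.


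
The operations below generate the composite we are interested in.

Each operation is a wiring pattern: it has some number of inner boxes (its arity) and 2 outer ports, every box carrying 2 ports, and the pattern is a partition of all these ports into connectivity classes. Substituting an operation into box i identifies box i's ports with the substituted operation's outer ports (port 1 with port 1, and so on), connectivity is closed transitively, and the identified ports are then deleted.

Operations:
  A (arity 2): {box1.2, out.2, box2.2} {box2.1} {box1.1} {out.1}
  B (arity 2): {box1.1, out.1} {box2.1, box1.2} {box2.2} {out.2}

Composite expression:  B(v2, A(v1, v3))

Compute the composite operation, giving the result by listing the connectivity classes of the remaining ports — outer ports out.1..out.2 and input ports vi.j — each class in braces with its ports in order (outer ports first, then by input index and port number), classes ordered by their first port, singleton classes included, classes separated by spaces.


{out.1, v2.1} {out.2} {v1.1} {v1.2, v3.2} {v2.2} {v3.1}

Substituting into B glues patterns; closure does the rest.
the subtree at A composes to {out.1} {out.2, v1.2, v3.2} {v1.1} {v3.1} on (v1, v3); out.j = own outer ports
the subtree at B composes to {out.1, v2.1} {out.2} {v1.1} {v1.2, v3.2} {v2.2} {v3.1} on (v2, v1, v3); out.j = own outer ports


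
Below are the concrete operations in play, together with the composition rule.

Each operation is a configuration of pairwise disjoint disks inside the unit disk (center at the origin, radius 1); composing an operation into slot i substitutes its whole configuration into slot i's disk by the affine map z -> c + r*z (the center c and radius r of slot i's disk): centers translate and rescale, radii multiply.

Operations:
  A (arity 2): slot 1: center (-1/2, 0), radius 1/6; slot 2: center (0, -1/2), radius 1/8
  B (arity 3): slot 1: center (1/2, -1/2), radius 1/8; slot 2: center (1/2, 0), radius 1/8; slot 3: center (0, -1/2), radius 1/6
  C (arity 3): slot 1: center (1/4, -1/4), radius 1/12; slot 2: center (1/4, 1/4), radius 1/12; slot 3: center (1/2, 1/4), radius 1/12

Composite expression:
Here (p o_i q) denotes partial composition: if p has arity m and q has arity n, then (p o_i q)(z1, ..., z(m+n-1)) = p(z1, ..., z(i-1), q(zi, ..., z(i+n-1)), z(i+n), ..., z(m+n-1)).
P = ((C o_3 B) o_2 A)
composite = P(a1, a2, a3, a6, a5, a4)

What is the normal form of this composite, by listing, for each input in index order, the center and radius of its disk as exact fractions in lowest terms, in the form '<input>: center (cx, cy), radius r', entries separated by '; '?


a1: center (1/4, -1/4), radius 1/12; a2: center (5/24, 1/4), radius 1/72; a3: center (1/4, 5/24), radius 1/96; a4: center (1/2, 5/24), radius 1/72; a5: center (13/24, 1/4), radius 1/96; a6: center (13/24, 5/24), radius 1/96

Only the slot chain above each a matters under C; compose those maps.
for a1, the 1-step affine chain lands on center (1/4, -1/4), radius 1/12
for a2, the 2-step affine chain lands on center (5/24, 1/4), radius 1/72
for a3, the 2-step affine chain lands on center (1/4, 5/24), radius 1/96
for a6, the 2-step affine chain lands on center (13/24, 5/24), radius 1/96
for a5, the 2-step affine chain lands on center (13/24, 1/4), radius 1/96
for a4, the 2-step affine chain lands on center (1/2, 5/24), radius 1/72


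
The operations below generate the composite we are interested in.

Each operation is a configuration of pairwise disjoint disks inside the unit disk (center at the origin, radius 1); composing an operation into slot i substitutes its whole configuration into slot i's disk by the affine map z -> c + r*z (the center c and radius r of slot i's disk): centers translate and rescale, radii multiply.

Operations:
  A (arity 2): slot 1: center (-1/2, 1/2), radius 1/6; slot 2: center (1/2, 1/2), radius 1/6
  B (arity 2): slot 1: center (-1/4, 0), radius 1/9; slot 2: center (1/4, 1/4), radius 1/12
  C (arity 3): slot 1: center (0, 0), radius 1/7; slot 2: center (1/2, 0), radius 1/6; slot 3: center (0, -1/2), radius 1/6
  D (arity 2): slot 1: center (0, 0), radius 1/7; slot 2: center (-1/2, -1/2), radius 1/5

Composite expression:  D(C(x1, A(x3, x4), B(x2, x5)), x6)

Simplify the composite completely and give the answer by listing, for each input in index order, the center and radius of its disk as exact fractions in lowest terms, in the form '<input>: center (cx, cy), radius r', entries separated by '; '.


x1: center (0, 0), radius 1/49; x2: center (-1/168, -1/14), radius 1/378; x3: center (5/84, 1/84), radius 1/252; x4: center (1/12, 1/84), radius 1/252; x5: center (1/168, -11/168), radius 1/504; x6: center (-1/2, -1/2), radius 1/5

Below D, radii multiply path by path; the x-disk centers shift.
tracing x1 down its 2-map path: center (0, 0), radius 1/49
tracing x3 down its 3-map path: center (5/84, 1/84), radius 1/252
tracing x4 down its 3-map path: center (1/12, 1/84), radius 1/252
tracing x2 down its 3-map path: center (-1/168, -1/14), radius 1/378
tracing x5 down its 3-map path: center (1/168, -11/168), radius 1/504
tracing x6 down its 1-map path: center (-1/2, -1/2), radius 1/5


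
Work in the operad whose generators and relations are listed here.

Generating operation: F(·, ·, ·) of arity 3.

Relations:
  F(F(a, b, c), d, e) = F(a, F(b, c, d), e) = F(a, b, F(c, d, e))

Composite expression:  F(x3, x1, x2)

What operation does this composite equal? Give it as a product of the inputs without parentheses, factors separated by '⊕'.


x3 ⊕ x1 ⊕ x2

Every regrouping of F is equal, so read the x-inputs in written order.
F(x3, x1, x2) reduces to x3 ⊕ x1 ⊕ x2


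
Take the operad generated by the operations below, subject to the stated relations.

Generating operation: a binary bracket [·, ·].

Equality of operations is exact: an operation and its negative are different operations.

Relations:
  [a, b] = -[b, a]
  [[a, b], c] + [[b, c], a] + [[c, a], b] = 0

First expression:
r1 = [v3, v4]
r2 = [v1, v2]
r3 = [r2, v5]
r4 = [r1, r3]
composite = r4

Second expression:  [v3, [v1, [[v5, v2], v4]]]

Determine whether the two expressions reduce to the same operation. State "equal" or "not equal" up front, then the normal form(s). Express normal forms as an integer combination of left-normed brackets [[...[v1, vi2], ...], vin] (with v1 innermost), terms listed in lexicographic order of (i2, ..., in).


not equal; first: -[[[[v1, v2], v5], v3], v4] + [[[[v1, v2], v5], v4], v3]; second: [[[[v1, v2], v5], v4], v3] - [[[[v1, v4], v2], v5], v3] + [[[[v1, v4], v5], v2], v3] - [[[[v1, v5], v2], v4], v3]


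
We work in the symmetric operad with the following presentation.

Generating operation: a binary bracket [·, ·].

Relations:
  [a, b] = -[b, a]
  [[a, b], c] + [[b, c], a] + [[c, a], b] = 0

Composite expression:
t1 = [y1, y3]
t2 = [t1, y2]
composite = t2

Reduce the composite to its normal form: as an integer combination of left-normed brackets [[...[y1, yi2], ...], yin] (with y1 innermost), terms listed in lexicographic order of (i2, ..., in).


[[y1, y3], y2]


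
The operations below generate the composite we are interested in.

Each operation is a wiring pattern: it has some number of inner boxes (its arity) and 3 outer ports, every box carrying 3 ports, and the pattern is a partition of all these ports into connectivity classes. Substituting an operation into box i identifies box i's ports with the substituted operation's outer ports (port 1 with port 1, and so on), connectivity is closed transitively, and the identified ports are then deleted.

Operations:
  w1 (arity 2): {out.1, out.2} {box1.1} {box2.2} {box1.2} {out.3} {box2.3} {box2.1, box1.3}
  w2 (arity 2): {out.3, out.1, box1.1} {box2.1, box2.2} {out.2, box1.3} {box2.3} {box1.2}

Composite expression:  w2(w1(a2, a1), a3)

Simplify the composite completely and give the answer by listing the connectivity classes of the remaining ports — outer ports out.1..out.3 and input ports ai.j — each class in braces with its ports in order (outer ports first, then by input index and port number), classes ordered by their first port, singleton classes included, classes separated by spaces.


Substituting into w2 glues patterns; closure does the rest.
after w1, the pattern on (a2, a1) reads {out.1, out.2} {out.3} {a1.1, a2.3} {a1.2} {a1.3} {a2.1} {a2.2} (out.j = its outer ports)
after w2, the pattern on (a2, a1, a3) reads {out.1, out.3} {out.2} {a1.1, a2.3} {a1.2} {a1.3} {a2.1} {a2.2} {a3.1, a3.2} {a3.3} (out.j = its outer ports)

{out.1, out.3} {out.2} {a1.1, a2.3} {a1.2} {a1.3} {a2.1} {a2.2} {a3.1, a3.2} {a3.3}


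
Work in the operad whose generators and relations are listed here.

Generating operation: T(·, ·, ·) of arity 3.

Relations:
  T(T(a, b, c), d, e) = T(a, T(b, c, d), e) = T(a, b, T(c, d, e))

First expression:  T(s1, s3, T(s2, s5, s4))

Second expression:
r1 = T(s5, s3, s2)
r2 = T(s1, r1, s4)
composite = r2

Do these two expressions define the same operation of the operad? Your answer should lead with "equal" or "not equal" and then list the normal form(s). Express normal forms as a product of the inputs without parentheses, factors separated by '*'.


not equal; first: s1 * s3 * s2 * s5 * s4; second: s1 * s5 * s3 * s2 * s4

The first expression, normalized: s1 * s3 * s2 * s5 * s4
The second expression, normalized: s1 * s5 * s3 * s2 * s4
Different reductions; not equal.


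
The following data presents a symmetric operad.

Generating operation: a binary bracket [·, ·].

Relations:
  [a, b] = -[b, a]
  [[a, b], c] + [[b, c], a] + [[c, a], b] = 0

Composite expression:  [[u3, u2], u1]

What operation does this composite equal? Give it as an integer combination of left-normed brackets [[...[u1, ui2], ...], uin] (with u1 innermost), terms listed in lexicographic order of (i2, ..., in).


[[u1, u2], u3] - [[u1, u3], u2]

Left-normed coefficients sit on the u1-initial expansion words.
Composite bracket: [[u3, u2], u1]
Expanding via [a, b] = ab - ba: 4 signed words (2^2 = 4).
Coefficients come from the u1-initial words:
  u1u2u3 appears with sign +1, giving the term +[[u1, u2], u3]
  u1u3u2 appears with sign -1, giving the term -[[u1, u3], u2]


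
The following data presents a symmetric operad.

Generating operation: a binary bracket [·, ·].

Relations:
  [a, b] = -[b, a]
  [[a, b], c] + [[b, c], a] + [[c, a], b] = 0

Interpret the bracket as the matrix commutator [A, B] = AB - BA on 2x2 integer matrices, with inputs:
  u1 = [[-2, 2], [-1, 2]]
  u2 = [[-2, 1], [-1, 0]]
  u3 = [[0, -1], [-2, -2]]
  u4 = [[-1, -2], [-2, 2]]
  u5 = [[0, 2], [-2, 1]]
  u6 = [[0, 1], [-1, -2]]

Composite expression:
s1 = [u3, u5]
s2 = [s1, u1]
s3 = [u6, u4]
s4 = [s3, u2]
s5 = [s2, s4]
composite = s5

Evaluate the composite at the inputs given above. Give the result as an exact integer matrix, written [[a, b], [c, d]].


[[-912, 732], [-516, 912]]

[u3, u5] = [[6, 3], [6, -6]]
[[u3, u5], u1] = [[-15, 36], [-12, 15]]
[u6, u4] = [[-4, -1], [7, 4]]
[[u6, u4], u2] = [[-6, -10], [-22, 6]]
[[[u3, u5], u1], [[u6, u4], u2]] = [[-912, 732], [-516, 912]]


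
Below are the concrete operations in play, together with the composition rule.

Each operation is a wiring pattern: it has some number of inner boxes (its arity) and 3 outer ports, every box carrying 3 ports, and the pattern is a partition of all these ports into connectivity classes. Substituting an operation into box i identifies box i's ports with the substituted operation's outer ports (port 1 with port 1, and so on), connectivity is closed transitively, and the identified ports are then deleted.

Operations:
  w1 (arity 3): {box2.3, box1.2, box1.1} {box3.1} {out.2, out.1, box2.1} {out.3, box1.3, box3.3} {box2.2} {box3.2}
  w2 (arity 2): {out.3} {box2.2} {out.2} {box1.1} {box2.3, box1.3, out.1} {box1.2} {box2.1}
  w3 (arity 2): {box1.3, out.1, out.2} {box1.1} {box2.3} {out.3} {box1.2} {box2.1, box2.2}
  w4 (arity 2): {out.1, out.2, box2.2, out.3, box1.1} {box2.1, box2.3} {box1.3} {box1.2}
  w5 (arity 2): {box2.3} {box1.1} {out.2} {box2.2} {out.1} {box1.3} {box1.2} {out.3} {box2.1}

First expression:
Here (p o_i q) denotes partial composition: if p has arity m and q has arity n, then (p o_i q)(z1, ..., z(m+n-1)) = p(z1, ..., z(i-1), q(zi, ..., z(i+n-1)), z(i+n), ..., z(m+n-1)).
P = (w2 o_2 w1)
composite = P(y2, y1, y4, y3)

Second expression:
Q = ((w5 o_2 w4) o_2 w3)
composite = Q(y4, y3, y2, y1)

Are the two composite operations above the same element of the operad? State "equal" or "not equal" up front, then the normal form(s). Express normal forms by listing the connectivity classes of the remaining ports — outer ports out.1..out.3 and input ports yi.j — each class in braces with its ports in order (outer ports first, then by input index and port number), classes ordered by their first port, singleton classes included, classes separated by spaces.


The first expression, normalized: {out.1, y1.3, y2.3, y3.3} {out.2} {out.3} {y1.1, y1.2, y4.3} {y2.1} {y2.2} {y3.1} {y3.2} {y4.1} {y4.2}
The second expression, normalized: {out.1} {out.2} {out.3} {y1.1, y1.3} {y1.2, y3.3} {y2.1, y2.2} {y2.3} {y3.1} {y3.2} {y4.1} {y4.2} {y4.3}
No match — not equal.

not equal; the first gives {out.1, y1.3, y2.3, y3.3} {out.2} {out.3} {y1.1, y1.2, y4.3} {y2.1} {y2.2} {y3.1} {y3.2} {y4.1} {y4.2} and the second {out.1} {out.2} {out.3} {y1.1, y1.3} {y1.2, y3.3} {y2.1, y2.2} {y2.3} {y3.1} {y3.2} {y4.1} {y4.2} {y4.3}


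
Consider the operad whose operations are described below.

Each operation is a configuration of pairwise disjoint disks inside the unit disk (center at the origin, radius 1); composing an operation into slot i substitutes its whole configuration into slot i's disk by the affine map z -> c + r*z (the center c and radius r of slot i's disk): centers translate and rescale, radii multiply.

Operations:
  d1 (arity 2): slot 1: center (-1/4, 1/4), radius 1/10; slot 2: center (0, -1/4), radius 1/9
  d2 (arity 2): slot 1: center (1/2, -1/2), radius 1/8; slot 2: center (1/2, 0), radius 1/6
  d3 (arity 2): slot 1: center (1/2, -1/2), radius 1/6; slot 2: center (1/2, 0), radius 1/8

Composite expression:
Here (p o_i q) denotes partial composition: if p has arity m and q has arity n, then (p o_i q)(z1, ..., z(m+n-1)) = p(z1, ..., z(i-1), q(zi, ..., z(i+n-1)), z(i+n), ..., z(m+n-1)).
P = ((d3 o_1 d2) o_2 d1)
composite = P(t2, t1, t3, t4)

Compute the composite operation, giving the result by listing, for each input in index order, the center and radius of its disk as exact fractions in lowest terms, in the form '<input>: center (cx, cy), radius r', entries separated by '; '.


Affine substitution under d3: radii multiply and t-centers shift.
t2: after 2 affine steps, its disk has center (7/12, -7/12), radius 1/48
t1: after 3 affine steps, its disk has center (83/144, -71/144), radius 1/360
t3: after 3 affine steps, its disk has center (7/12, -73/144), radius 1/324
t4: after 1 affine step, its disk has center (1/2, 0), radius 1/8

t1: center (83/144, -71/144), radius 1/360; t2: center (7/12, -7/12), radius 1/48; t3: center (7/12, -73/144), radius 1/324; t4: center (1/2, 0), radius 1/8


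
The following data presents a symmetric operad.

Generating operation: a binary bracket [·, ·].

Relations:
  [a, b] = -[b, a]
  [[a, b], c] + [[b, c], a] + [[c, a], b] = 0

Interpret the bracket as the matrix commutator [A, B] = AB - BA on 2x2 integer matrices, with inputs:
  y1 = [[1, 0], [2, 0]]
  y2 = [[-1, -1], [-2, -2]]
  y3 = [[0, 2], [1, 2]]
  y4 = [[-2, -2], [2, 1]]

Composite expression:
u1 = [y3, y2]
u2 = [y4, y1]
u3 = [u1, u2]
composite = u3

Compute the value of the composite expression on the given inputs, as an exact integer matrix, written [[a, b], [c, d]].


[y3, y2] = [[-3, 0], [-3, 3]]
[y4, y1] = [[-4, 2], [8, 4]]
[[y3, y2], [y4, y1]] = [[6, -12], [72, -6]]

[[6, -12], [72, -6]]


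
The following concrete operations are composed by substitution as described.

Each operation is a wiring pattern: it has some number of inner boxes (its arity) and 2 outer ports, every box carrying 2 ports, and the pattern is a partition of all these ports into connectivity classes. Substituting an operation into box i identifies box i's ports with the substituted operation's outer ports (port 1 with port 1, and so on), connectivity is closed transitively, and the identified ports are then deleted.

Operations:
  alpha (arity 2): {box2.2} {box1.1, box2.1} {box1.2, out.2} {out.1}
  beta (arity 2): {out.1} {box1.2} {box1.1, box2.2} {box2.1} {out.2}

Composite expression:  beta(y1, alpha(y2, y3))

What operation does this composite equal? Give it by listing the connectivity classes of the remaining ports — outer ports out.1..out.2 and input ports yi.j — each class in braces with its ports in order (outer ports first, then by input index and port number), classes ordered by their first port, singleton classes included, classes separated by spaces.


Substituting into beta glues patterns; closure does the rest.
through alpha, on inputs (y2, y3): {out.1} {out.2, y2.2} {y2.1, y3.1} {y3.2} (out.j = stage outer ports)
through beta, on inputs (y1, y2, y3): {out.1} {out.2} {y1.1, y2.2} {y1.2} {y2.1, y3.1} {y3.2} (out.j = stage outer ports)

{out.1} {out.2} {y1.1, y2.2} {y1.2} {y2.1, y3.1} {y3.2}


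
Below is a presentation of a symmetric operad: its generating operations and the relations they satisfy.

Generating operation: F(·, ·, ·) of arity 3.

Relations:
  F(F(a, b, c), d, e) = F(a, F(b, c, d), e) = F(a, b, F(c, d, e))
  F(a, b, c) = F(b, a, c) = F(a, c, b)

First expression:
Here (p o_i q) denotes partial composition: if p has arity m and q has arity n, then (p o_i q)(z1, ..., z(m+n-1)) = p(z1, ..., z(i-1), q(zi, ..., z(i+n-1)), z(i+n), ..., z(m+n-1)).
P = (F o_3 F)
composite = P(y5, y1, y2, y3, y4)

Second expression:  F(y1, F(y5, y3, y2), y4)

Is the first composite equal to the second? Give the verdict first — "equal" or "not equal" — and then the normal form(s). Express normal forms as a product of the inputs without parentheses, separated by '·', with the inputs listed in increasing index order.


equal: each reduces to y1 · y2 · y3 · y4 · y5


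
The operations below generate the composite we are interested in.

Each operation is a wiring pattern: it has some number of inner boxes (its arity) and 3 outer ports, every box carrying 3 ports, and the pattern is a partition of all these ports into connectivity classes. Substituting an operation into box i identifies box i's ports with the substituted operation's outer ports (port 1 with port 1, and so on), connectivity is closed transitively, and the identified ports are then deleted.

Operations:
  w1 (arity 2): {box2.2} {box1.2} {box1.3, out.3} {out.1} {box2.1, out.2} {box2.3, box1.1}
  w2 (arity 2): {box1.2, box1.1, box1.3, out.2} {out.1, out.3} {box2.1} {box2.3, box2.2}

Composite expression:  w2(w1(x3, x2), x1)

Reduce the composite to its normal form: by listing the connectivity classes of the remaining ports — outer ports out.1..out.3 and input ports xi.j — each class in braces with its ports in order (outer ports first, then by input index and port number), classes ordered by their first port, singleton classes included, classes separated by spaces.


{out.1, out.3} {out.2, x2.1, x3.3} {x1.1} {x1.2, x1.3} {x2.2} {x2.3, x3.1} {x3.2}

After gluing at w2, chains via deleted ports link the x-ports.
w1 over (x3, x2) gives {out.1} {out.2, x2.1} {out.3, x3.3} {x2.2} {x2.3, x3.1} {x3.2}, out.j being that stage's outer ports
w2 over (x3, x2, x1) gives {out.1, out.3} {out.2, x2.1, x3.3} {x1.1} {x1.2, x1.3} {x2.2} {x2.3, x3.1} {x3.2}, out.j being that stage's outer ports


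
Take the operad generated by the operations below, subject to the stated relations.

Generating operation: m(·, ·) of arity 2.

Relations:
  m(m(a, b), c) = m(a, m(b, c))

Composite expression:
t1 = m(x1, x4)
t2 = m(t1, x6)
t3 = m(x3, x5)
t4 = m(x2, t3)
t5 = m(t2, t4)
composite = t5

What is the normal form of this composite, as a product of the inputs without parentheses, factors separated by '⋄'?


x1 ⋄ x4 ⋄ x6 ⋄ x2 ⋄ x3 ⋄ x5

Key point: m is associative — brackets drop, the x-order remains.
m(x1, x4) spells out as x1 ⋄ x4
m(m(x1, x4), x6) spells out as x1 ⋄ x4 ⋄ x6
m(x3, x5) spells out as x3 ⋄ x5
m(x2, m(x3, x5)) spells out as x2 ⋄ x3 ⋄ x5
m(m(m(x1, x4), x6), m(x2, m(x3, x5))) spells out as x1 ⋄ x4 ⋄ x6 ⋄ x2 ⋄ x3 ⋄ x5


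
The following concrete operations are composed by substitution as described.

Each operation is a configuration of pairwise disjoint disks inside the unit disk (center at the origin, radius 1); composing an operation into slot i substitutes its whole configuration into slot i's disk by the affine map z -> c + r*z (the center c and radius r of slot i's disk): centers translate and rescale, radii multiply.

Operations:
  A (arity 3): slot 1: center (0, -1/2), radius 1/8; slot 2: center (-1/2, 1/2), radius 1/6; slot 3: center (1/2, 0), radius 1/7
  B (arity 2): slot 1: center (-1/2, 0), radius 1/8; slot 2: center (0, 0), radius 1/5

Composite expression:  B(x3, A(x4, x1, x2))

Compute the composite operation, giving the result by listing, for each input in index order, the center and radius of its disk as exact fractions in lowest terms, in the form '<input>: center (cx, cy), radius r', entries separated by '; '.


x1: center (-1/10, 1/10), radius 1/30; x2: center (1/10, 0), radius 1/35; x3: center (-1/2, 0), radius 1/8; x4: center (0, -1/10), radius 1/40

Affine substitution under B: radii multiply and x-centers shift.
x3 passes through 1 substitution, ending at center (-1/2, 0), radius 1/8
x4 passes through 2 substitutions, ending at center (0, -1/10), radius 1/40
x1 passes through 2 substitutions, ending at center (-1/10, 1/10), radius 1/30
x2 passes through 2 substitutions, ending at center (1/10, 0), radius 1/35


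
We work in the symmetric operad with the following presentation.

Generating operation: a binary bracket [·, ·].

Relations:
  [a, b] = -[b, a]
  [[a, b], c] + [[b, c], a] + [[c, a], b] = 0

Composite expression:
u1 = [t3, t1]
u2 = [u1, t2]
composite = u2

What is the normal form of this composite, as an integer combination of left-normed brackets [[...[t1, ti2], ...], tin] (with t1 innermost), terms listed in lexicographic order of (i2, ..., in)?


-[[t1, t3], t2]


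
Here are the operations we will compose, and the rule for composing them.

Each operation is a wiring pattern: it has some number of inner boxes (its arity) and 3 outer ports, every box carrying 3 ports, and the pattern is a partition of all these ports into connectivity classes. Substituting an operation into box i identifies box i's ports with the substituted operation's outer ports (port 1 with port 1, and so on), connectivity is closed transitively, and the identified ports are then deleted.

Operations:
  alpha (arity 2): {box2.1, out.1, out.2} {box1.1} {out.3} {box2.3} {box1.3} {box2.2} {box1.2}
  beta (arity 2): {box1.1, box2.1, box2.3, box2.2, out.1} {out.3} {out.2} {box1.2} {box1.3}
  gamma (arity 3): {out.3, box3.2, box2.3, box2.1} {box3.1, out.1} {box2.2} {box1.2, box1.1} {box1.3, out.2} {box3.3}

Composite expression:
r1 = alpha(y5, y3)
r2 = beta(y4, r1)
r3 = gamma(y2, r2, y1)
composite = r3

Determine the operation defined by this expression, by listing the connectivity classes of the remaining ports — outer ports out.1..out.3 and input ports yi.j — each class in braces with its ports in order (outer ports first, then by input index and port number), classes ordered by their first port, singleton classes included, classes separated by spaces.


Connectivity passes through glued gamma-boundaries; trace each wire chain.
through alpha, on inputs (y5, y3): {out.1, out.2, y3.1} {out.3} {y3.2} {y3.3} {y5.1} {y5.2} {y5.3} (out.j = stage outer ports)
through beta, on inputs (y4, y5, y3): {out.1, y3.1, y4.1} {out.2} {out.3} {y3.2} {y3.3} {y4.2} {y4.3} {y5.1} {y5.2} {y5.3} (out.j = stage outer ports)
through gamma, on inputs (y2, y4, y5, y3, y1): {out.1, y1.1} {out.2, y2.3} {out.3, y1.2, y3.1, y4.1} {y1.3} {y2.1, y2.2} {y3.2} {y3.3} {y4.2} {y4.3} {y5.1} {y5.2} {y5.3} (out.j = stage outer ports)

{out.1, y1.1} {out.2, y2.3} {out.3, y1.2, y3.1, y4.1} {y1.3} {y2.1, y2.2} {y3.2} {y3.3} {y4.2} {y4.3} {y5.1} {y5.2} {y5.3}
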